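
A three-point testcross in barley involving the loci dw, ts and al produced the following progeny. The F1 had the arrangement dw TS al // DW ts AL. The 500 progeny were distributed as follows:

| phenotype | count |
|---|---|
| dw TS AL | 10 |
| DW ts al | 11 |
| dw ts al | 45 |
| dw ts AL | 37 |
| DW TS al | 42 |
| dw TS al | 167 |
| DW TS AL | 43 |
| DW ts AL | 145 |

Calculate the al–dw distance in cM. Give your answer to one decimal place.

20.0 cM

The two rarest classes, dw TS AL and DW ts al, are the double crossovers. Comparing them with the parentals, only the al allele has switched, so al is the middle locus and the order is dw – al – ts.
Crossovers in the dw–al interval produce the single-crossover classes DW TS al and dw ts AL (42 + 37 = 79) plus the double crossovers (21).
RF(dw–al) = (79 + 21) / 500 = 100/500 = 0.2000 → 20.0 cM.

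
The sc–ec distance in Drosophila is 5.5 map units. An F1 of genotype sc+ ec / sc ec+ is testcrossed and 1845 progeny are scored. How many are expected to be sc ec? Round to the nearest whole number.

51

A map distance of 5.5 map units corresponds to a recombination frequency of 0.055.
The F1 is sc+ ec / sc ec+, so sc ec is a recombinant gamete class with expected frequency r/2 = 0.055/2 = 0.0275.
Expected number = 0.0275 × 1845 = 50.74 ≈ 51.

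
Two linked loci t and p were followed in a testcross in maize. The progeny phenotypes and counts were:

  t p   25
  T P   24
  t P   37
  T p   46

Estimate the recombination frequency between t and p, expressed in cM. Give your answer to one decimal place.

The two most frequent classes, T p (46) and t P (37), are the parental types, so the F1 was T p / t P.
The recombinant classes are T P and t p: 24 + 25 = 49.
Recombination frequency = 49/132 = 0.3712 ≈ 37.1%, i.e. 37.1 cM.

37.1 cM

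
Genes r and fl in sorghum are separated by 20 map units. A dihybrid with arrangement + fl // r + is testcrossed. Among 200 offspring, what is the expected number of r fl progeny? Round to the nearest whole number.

20

A map distance of 20 map units corresponds to a recombination frequency of 0.200.
The F1 is + fl / r +, so r fl is a recombinant gamete class with expected frequency r/2 = 0.200/2 = 0.1000.
Expected number = 0.1000 × 200 = 20.00 ≈ 20.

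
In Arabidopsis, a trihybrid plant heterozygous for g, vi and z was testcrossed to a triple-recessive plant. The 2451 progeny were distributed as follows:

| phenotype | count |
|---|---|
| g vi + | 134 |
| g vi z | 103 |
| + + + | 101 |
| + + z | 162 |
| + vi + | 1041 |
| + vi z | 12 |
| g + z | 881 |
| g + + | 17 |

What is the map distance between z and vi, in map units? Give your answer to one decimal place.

The two most frequent reciprocal classes, + vi + and g + z, are the parental types, so the F1 was + vi + / g + z.
The two rarest classes, + vi z and g + +, are the double crossovers. Comparing them with the parentals, only the z allele has switched, so z is the middle locus and the order is g – z – vi.
Crossovers in the z–vi interval produce the single-crossover classes + + + and g vi z (101 + 103 = 204) plus the double crossovers (29).
RF(z–vi) = (204 + 29) / 2451 = 233/2451 = 0.0951 → 9.5 map units.

9.5 map units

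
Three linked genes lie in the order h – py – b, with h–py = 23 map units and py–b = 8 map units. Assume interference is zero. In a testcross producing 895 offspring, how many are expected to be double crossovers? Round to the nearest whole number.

Map distances give recombination frequencies of 0.230 and 0.080 for the two intervals.
With no interference, expected double-crossover frequency = 0.230 × 0.080 = 0.01840.
Expected number = 0.01840 × 895 = 16.47 ≈ 16.

16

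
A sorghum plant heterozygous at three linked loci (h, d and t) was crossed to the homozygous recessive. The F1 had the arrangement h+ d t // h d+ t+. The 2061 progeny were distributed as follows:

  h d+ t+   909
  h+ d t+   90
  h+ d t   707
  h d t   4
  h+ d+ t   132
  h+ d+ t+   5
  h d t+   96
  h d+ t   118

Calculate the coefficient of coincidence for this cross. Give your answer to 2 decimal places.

The two rarest classes, h d t and h+ d+ t+, are the double crossovers. Comparing them with the parentals, only the h allele has switched, so h is the middle locus and the order is d – h – t.
d–h: (228 + 9)/2061 = 0.1150; h–t: (208 + 9)/2061 = 0.1053.
Expected DCO frequency = 0.1150 × 0.1053 ≈ 0.01211; observed = 9/2061 ≈ 0.00437.
Coefficient of coincidence = 0.00437/0.01211 ≈ 0.36.

0.36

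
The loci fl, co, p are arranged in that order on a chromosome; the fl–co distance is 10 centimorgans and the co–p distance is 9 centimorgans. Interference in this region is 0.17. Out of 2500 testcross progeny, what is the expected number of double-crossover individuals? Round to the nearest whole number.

19

Map distances give recombination frequencies of 0.100 and 0.090 for the two intervals.
With interference 0.17 (so coincidence = 0.83), expected double-crossover frequency = 0.100 × 0.090 × 0.83 = 0.00747.
Expected number = 0.00747 × 2500 = 18.67 ≈ 19.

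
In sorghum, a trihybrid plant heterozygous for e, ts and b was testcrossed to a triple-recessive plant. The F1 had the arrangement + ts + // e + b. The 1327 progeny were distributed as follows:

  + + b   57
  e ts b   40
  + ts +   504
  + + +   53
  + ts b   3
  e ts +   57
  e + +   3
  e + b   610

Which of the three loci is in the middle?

b

The two rarest classes, + ts b and e + +, are the double crossovers. Comparing them with the parentals, only the b allele has switched, so b is the middle locus and the order is e – b – ts.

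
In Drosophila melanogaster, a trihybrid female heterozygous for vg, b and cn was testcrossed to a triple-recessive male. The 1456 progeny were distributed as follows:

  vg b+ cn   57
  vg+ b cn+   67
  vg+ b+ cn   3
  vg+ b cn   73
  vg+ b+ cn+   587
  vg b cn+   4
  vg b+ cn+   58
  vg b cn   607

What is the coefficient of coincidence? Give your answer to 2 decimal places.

The two most frequent reciprocal classes, vg+ b+ cn+ and vg b cn, are the parental types, so the F1 was vg+ b+ cn+ / vg b cn.
The two rarest classes, vg+ b+ cn and vg b cn+, are the double crossovers. Comparing them with the parentals, only the cn allele has switched, so cn is the middle locus and the order is b – cn – vg.
b–cn: (124 + 7)/1456 = 0.0900; cn–vg: (131 + 7)/1456 = 0.0948.
Expected DCO frequency = 0.0900 × 0.0948 ≈ 0.00853; observed = 7/1456 ≈ 0.00481.
Coefficient of coincidence = 0.00481/0.00853 ≈ 0.56.

0.56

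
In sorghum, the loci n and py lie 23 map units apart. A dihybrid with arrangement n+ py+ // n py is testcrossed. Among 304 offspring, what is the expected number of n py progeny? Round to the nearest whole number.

117

A map distance of 23 map units corresponds to a recombination frequency of 0.230.
The F1 is n+ py+ / n py, so n py is a parental gamete class with expected frequency (1 − r)/2 = 0.770/2 = 0.3850.
Expected number = 0.3850 × 304 = 117.04 ≈ 117.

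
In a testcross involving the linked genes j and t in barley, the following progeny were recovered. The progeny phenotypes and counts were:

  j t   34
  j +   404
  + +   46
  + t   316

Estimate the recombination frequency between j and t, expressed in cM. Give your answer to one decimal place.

10.0 cM

The two most frequent classes, + t (316) and j + (404), are the parental types, so the F1 was + t / j +.
The recombinant classes are + + and j t: 46 + 34 = 80.
Recombination frequency = 80/800 = 0.1000 ≈ 10.0%, i.e. 10.0 cM.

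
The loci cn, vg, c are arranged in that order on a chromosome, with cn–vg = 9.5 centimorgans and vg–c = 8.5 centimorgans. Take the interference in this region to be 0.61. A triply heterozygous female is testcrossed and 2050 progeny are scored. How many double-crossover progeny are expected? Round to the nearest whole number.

Map distances give recombination frequencies of 0.095 and 0.085 for the two intervals.
With interference 0.61 (so coincidence = 0.39), expected double-crossover frequency = 0.095 × 0.085 × 0.39 = 0.00315.
Expected number = 0.00315 × 2050 = 6.46 ≈ 6.

6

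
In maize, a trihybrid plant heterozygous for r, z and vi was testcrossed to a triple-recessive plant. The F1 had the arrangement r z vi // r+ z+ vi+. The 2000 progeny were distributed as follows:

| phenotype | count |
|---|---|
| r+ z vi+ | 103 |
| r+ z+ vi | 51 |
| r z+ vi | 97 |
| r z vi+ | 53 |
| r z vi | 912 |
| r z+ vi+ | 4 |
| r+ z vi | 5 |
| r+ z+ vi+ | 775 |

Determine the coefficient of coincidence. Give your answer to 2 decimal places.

0.76

The two rarest classes, r+ z vi and r z+ vi+, are the double crossovers. Comparing them with the parentals, only the r allele has switched, so r is the middle locus and the order is z – r – vi.
z–r: (200 + 9)/2000 = 0.1045; r–vi: (104 + 9)/2000 = 0.0565.
Expected DCO frequency = 0.1045 × 0.0565 ≈ 0.00590; observed = 9/2000 ≈ 0.00450.
Coefficient of coincidence = 0.00450/0.00590 ≈ 0.76.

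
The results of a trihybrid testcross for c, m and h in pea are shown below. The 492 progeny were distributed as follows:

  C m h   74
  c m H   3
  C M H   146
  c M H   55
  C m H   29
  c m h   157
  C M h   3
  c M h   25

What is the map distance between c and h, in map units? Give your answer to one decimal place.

27.4 map units

The two most frequent reciprocal classes, C M H and c m h, are the parental types, so the F1 was C M H / c m h.
The two rarest classes, C M h and c m H, are the double crossovers. Comparing them with the parentals, only the h allele has switched, so h is the middle locus and the order is c – h – m.
Crossovers in the c–h interval produce the single-crossover classes c M H and C m h (55 + 74 = 129) plus the double crossovers (6).
RF(c–h) = (129 + 6) / 492 = 135/492 = 0.2744 → 27.4 map units.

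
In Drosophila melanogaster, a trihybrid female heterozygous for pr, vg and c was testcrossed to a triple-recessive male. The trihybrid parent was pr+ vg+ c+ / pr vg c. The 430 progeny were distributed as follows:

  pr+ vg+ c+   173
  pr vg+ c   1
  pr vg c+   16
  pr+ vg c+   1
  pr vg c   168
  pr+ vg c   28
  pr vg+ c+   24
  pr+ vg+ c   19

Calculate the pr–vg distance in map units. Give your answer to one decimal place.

The two rarest classes, pr+ vg c+ and pr vg+ c, are the double crossovers. Comparing them with the parentals, only the vg allele has switched, so vg is the middle locus and the order is pr – vg – c.
Crossovers in the pr–vg interval produce the single-crossover classes pr vg+ c+ and pr+ vg c (24 + 28 = 52) plus the double crossovers (2).
RF(pr–vg) = (52 + 2) / 430 = 54/430 = 0.1256 → 12.6 map units.

12.6 map units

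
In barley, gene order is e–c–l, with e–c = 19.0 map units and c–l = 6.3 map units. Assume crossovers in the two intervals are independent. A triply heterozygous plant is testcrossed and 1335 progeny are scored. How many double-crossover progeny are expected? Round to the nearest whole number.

16

Map distances give recombination frequencies of 0.190 and 0.063 for the two intervals.
With no interference, expected double-crossover frequency = 0.190 × 0.063 = 0.01197.
Expected number = 0.01197 × 1335 = 15.98 ≈ 16.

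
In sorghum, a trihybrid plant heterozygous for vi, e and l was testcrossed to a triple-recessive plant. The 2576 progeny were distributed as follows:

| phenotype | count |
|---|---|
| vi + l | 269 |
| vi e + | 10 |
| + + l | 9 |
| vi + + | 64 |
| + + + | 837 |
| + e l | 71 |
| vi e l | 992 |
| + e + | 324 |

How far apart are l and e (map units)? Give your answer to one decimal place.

23.8 map units

The two most frequent reciprocal classes, vi e l and + + +, are the parental types, so the F1 was vi e l / + + +.
The two rarest classes, vi e + and + + l, are the double crossovers. Comparing them with the parentals, only the l allele has switched, so l is the middle locus and the order is e – l – vi.
Crossovers in the e–l interval produce the single-crossover classes vi + l and + e + (269 + 324 = 593) plus the double crossovers (19).
RF(e–l) = (593 + 19) / 2576 = 612/2576 = 0.2376 → 23.8 map units.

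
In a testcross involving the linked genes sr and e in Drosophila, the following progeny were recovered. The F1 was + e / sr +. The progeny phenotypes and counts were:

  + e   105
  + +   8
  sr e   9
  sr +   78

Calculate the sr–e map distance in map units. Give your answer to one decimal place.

The recombinant classes are + + and sr e: 8 + 9 = 17.
Recombination frequency = 17/200 = 0.0850 ≈ 8.5%, i.e. 8.5 map units.

8.5 map units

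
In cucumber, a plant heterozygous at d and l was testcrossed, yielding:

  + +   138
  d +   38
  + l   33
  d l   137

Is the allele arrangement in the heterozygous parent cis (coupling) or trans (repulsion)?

The two most frequent classes are + + (138) and d l (137); these are the parental (non-recombinant) types.
So the F1 carried + + on one chromosome and d l on the other — the recessive alleles are on the same chromosome (cis / coupling).

cis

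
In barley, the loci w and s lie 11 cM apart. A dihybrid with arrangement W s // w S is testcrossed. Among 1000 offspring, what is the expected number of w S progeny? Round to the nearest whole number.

445

A map distance of 11 cM corresponds to a recombination frequency of 0.110.
The F1 is W s / w S, so w S is a parental gamete class with expected frequency (1 − r)/2 = 0.890/2 = 0.4450.
Expected number = 0.4450 × 1000 = 445.00 ≈ 445.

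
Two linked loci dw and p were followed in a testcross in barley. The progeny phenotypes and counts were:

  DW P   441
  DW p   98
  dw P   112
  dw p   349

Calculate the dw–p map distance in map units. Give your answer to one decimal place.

The two most frequent classes, DW P (441) and dw p (349), are the parental types, so the F1 was DW P / dw p.
The recombinant classes are DW p and dw P: 98 + 112 = 210.
Recombination frequency = 210/1000 = 0.2100 ≈ 21.0%, i.e. 21.0 map units.

21.0 map units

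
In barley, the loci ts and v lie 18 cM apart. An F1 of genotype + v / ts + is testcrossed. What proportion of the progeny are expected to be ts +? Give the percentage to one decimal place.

41.0%

A map distance of 18 cM corresponds to a recombination frequency of 0.180.
The F1 is + v / ts +, so ts + is a parental gamete class with expected frequency (1 − r)/2 = 0.820/2 = 0.4100.
That is 0.4100 = 41.0% of the progeny.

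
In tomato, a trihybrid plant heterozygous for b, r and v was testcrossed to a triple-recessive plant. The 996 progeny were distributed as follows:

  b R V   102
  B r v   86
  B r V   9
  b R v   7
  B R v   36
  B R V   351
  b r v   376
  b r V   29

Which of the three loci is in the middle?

The two most frequent reciprocal classes, B R V and b r v, are the parental types, so the F1 was B R V / b r v.
The two rarest classes, B r V and b R v, are the double crossovers. Comparing them with the parentals, only the r allele has switched, so r is the middle locus and the order is b – r – v.

r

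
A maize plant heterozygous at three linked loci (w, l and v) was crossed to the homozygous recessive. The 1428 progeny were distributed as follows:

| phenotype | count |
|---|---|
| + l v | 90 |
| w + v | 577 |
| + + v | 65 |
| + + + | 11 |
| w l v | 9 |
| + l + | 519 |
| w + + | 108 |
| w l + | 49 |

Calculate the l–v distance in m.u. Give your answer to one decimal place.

15.3 m.u.

The two most frequent reciprocal classes, w + v and + l +, are the parental types, so the F1 was w + v / + l +.
The two rarest classes, w l v and + + +, are the double crossovers. Comparing them with the parentals, only the l allele has switched, so l is the middle locus and the order is v – l – w.
Crossovers in the v–l interval produce the single-crossover classes w + + and + l v (108 + 90 = 198) plus the double crossovers (20).
RF(v–l) = (198 + 20) / 1428 = 218/1428 = 0.1527 → 15.3 m.u.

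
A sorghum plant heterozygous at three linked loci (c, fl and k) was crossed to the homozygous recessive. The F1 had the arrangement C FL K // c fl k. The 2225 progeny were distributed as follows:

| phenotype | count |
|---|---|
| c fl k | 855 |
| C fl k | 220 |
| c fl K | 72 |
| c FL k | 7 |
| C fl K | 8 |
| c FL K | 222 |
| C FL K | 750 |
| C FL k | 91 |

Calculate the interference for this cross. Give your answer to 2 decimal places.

0.59

The two rarest classes, C fl K and c FL k, are the double crossovers. Comparing them with the parentals, only the fl allele has switched, so fl is the middle locus and the order is k – fl – c.
k–fl: (163 + 15)/2225 = 0.0800; fl–c: (442 + 15)/2225 = 0.2054.
Expected DCO frequency = 0.0800 × 0.2054 ≈ 0.01643; observed = 15/2225 ≈ 0.00674.
Coefficient of coincidence = 0.00674/0.01643 ≈ 0.41; interference = 1 − 0.41 = 0.59.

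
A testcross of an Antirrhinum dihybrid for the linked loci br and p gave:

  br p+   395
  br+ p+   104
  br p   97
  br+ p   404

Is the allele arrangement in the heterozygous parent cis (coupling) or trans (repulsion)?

trans

The two most frequent classes are br+ p (404) and br p+ (395); these are the parental (non-recombinant) types.
So the F1 carried br+ p on one chromosome and br p+ on the other — the recessive alleles are on opposite chromosomes (trans / repulsion).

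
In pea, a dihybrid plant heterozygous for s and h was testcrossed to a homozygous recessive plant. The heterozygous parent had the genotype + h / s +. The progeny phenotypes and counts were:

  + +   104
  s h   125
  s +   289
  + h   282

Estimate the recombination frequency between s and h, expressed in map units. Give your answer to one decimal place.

28.6 map units

The recombinant classes are + + and s h: 104 + 125 = 229.
Recombination frequency = 229/800 = 0.2863 ≈ 28.6%, i.e. 28.6 map units.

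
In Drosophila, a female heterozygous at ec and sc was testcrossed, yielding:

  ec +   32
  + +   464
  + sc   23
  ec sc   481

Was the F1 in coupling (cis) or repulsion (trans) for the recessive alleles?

The two most frequent classes are + + (464) and ec sc (481); these are the parental (non-recombinant) types.
So the F1 carried + + on one chromosome and ec sc on the other — the recessive alleles are on the same chromosome (cis / coupling).

cis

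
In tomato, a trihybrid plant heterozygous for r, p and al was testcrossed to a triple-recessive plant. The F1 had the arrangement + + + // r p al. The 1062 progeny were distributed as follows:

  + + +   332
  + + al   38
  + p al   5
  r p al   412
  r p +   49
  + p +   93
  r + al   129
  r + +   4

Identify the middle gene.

The two rarest classes, r + + and + p al, are the double crossovers. Comparing them with the parentals, only the r allele has switched, so r is the middle locus and the order is p – r – al.

r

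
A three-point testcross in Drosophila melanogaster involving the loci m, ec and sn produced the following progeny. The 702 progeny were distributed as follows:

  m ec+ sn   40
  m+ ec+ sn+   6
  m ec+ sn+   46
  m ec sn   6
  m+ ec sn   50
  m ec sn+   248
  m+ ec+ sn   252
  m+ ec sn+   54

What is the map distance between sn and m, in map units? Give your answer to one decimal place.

The two most frequent reciprocal classes, m+ ec+ sn and m ec sn+, are the parental types, so the F1 was m+ ec+ sn / m ec sn+.
The two rarest classes, m+ ec+ sn+ and m ec sn, are the double crossovers. Comparing them with the parentals, only the sn allele has switched, so sn is the middle locus and the order is m – sn – ec.
Crossovers in the m–sn interval produce the single-crossover classes m ec+ sn and m+ ec sn+ (40 + 54 = 94) plus the double crossovers (12).
RF(m–sn) = (94 + 12) / 702 = 106/702 = 0.1510 → 15.1 map units.

15.1 map units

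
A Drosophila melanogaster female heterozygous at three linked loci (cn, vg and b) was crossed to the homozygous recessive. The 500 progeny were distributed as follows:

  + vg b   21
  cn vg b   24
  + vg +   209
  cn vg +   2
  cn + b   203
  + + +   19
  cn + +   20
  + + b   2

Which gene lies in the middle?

The two most frequent reciprocal classes, cn + b and + vg +, are the parental types, so the F1 was cn + b / + vg +.
The two rarest classes, + + b and cn vg +, are the double crossovers. Comparing them with the parentals, only the cn allele has switched, so cn is the middle locus and the order is b – cn – vg.

cn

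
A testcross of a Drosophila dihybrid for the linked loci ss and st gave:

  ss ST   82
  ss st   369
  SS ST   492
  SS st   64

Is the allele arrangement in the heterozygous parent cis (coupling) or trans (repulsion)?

The two most frequent classes are SS ST (492) and ss st (369); these are the parental (non-recombinant) types.
So the F1 carried SS ST on one chromosome and ss st on the other — the recessive alleles are on the same chromosome (cis / coupling).

cis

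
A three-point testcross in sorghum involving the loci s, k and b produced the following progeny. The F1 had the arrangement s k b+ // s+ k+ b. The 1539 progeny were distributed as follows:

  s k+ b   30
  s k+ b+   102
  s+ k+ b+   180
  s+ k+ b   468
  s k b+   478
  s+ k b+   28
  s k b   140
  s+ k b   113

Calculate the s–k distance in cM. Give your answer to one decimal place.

17.7 cM

The two rarest classes, s+ k b+ and s k+ b, are the double crossovers. Comparing them with the parentals, only the s allele has switched, so s is the middle locus and the order is b – s – k.
Crossovers in the s–k interval produce the single-crossover classes s k+ b+ and s+ k b (102 + 113 = 215) plus the double crossovers (58).
RF(s–k) = (215 + 58) / 1539 = 273/1539 = 0.1774 → 17.7 cM.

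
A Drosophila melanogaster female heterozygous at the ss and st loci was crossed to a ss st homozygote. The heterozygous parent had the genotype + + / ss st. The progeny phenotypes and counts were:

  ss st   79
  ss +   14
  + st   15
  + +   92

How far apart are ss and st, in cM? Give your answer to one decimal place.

The recombinant classes are + st and ss +: 15 + 14 = 29.
Recombination frequency = 29/200 = 0.1450 ≈ 14.5%, i.e. 14.5 cM.

14.5 cM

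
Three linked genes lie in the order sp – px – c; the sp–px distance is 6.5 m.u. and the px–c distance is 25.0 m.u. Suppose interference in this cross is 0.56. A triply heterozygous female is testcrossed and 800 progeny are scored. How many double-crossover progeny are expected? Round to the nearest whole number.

6

Map distances give recombination frequencies of 0.065 and 0.250 for the two intervals.
With interference 0.56 (so coincidence = 0.44), expected double-crossover frequency = 0.065 × 0.250 × 0.44 = 0.00715.
Expected number = 0.00715 × 800 = 5.72 ≈ 6.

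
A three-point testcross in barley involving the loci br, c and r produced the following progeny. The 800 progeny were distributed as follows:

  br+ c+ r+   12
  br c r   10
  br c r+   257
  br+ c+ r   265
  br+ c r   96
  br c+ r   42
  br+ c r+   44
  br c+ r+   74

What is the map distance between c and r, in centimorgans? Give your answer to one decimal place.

24.0 centimorgans

The two most frequent reciprocal classes, br c r+ and br+ c+ r, are the parental types, so the F1 was br c r+ / br+ c+ r.
The two rarest classes, br c r and br+ c+ r+, are the double crossovers. Comparing them with the parentals, only the r allele has switched, so r is the middle locus and the order is c – r – br.
Crossovers in the c–r interval produce the single-crossover classes br c+ r+ and br+ c r (74 + 96 = 170) plus the double crossovers (22).
RF(c–r) = (170 + 22) / 800 = 192/800 = 0.2400 → 24.0 centimorgans.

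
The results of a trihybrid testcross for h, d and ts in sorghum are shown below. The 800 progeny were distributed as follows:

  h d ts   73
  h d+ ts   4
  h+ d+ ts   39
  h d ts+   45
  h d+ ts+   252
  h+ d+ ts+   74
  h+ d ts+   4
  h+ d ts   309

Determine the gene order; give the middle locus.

ts

The two most frequent reciprocal classes, h d+ ts+ and h+ d ts, are the parental types, so the F1 was h d+ ts+ / h+ d ts.
The two rarest classes, h d+ ts and h+ d ts+, are the double crossovers. Comparing them with the parentals, only the ts allele has switched, so ts is the middle locus and the order is d – ts – h.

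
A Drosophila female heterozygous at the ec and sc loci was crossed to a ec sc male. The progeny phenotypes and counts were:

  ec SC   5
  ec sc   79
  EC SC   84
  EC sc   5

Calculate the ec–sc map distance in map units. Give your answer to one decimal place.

The two most frequent classes, EC SC (84) and ec sc (79), are the parental types, so the F1 was EC SC / ec sc.
The recombinant classes are EC sc and ec SC: 5 + 5 = 10.
Recombination frequency = 10/173 = 0.0578 ≈ 5.8%, i.e. 5.8 map units.

5.8 map units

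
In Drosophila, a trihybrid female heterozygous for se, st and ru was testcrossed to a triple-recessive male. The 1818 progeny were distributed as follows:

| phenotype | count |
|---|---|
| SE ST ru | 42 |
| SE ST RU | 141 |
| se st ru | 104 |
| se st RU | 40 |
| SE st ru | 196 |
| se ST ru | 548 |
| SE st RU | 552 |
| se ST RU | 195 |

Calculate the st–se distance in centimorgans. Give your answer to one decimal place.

18.0 centimorgans

The two most frequent reciprocal classes, SE st RU and se ST ru, are the parental types, so the F1 was SE st RU / se ST ru.
The two rarest classes, se st RU and SE ST ru, are the double crossovers. Comparing them with the parentals, only the se allele has switched, so se is the middle locus and the order is ru – se – st.
Crossovers in the se–st interval produce the single-crossover classes SE ST RU and se st ru (141 + 104 = 245) plus the double crossovers (82).
RF(se–st) = (245 + 82) / 1818 = 327/1818 = 0.1799 → 18.0 centimorgans.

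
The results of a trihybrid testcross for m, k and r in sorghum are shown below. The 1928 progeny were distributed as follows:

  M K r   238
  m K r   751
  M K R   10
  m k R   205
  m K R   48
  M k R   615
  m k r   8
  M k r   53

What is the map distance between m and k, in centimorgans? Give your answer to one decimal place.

The two most frequent reciprocal classes, m K r and M k R, are the parental types, so the F1 was m K r / M k R.
The two rarest classes, m k r and M K R, are the double crossovers. Comparing them with the parentals, only the k allele has switched, so k is the middle locus and the order is m – k – r.
Crossovers in the m–k interval produce the single-crossover classes M K r and m k R (238 + 205 = 443) plus the double crossovers (18).
RF(m–k) = (443 + 18) / 1928 = 461/1928 = 0.2391 → 23.9 centimorgans.

23.9 centimorgans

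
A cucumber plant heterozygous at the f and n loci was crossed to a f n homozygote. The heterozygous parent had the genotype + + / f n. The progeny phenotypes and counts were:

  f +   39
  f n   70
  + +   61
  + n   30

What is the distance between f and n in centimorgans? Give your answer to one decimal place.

The recombinant classes are + n and f +: 30 + 39 = 69.
Recombination frequency = 69/200 = 0.3450 ≈ 34.5%, i.e. 34.5 centimorgans.

34.5 centimorgans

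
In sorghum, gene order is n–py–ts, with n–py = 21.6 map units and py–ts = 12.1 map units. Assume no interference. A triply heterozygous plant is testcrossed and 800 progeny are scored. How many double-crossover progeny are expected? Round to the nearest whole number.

21

Map distances give recombination frequencies of 0.216 and 0.121 for the two intervals.
With no interference, expected double-crossover frequency = 0.216 × 0.121 = 0.02614.
Expected number = 0.02614 × 800 = 20.91 ≈ 21.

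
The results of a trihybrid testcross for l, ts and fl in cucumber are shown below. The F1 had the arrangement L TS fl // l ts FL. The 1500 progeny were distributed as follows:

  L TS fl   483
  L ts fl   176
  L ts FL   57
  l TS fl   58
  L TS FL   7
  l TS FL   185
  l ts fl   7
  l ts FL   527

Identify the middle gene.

The two rarest classes, L TS FL and l ts fl, are the double crossovers. Comparing them with the parentals, only the fl allele has switched, so fl is the middle locus and the order is ts – fl – l.

fl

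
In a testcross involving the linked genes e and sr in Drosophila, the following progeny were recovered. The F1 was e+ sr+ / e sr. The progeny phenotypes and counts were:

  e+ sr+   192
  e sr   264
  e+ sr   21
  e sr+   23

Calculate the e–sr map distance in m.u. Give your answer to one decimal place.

The recombinant classes are e+ sr and e sr+: 21 + 23 = 44.
Recombination frequency = 44/500 = 0.0880 ≈ 8.8%, i.e. 8.8 m.u.

8.8 m.u.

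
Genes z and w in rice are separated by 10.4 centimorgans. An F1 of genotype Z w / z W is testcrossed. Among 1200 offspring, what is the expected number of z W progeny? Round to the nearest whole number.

538

A map distance of 10.4 centimorgans corresponds to a recombination frequency of 0.104.
The F1 is Z w / z W, so z W is a parental gamete class with expected frequency (1 − r)/2 = 0.896/2 = 0.4480.
Expected number = 0.4480 × 1200 = 537.60 ≈ 538.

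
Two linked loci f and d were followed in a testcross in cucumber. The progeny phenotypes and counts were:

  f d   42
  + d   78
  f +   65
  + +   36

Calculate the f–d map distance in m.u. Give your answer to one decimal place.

The two most frequent classes, + d (78) and f + (65), are the parental types, so the F1 was + d / f +.
The recombinant classes are + + and f d: 36 + 42 = 78.
Recombination frequency = 78/221 = 0.3529 ≈ 35.3%, i.e. 35.3 m.u.

35.3 m.u.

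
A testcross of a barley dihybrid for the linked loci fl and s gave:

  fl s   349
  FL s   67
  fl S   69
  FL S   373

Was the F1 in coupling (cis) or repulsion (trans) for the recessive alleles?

cis

The two most frequent classes are FL S (373) and fl s (349); these are the parental (non-recombinant) types.
So the F1 carried FL S on one chromosome and fl s on the other — the recessive alleles are on the same chromosome (cis / coupling).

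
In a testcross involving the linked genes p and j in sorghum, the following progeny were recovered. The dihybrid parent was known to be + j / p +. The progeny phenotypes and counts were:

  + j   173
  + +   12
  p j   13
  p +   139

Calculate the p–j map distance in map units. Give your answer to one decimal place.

7.4 map units

The recombinant classes are + + and p j: 12 + 13 = 25.
Recombination frequency = 25/337 = 0.0742 ≈ 7.4%, i.e. 7.4 map units.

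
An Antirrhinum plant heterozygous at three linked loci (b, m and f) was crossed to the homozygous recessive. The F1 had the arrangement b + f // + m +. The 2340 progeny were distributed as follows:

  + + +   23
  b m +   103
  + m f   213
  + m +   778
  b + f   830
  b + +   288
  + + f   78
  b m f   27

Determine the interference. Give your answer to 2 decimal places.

The two rarest classes, b m f and + + +, are the double crossovers. Comparing them with the parentals, only the m allele has switched, so m is the middle locus and the order is b – m – f.
b–m: (181 + 50)/2340 = 0.0987; m–f: (501 + 50)/2340 = 0.2355.
Expected DCO frequency = 0.0987 × 0.2355 ≈ 0.02324; observed = 50/2340 ≈ 0.02137.
Coefficient of coincidence = 0.02137/0.02324 ≈ 0.92; interference = 1 − 0.92 = 0.08.

0.08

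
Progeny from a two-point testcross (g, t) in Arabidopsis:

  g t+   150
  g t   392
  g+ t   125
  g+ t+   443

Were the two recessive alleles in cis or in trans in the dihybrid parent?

cis

The two most frequent classes are g+ t+ (443) and g t (392); these are the parental (non-recombinant) types.
So the F1 carried g+ t+ on one chromosome and g t on the other — the recessive alleles are on the same chromosome (cis / coupling).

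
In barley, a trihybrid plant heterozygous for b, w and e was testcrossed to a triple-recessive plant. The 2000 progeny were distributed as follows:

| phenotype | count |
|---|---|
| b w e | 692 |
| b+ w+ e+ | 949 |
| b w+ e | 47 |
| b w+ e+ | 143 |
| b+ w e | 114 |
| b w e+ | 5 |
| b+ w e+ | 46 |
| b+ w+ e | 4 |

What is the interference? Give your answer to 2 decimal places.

The two most frequent reciprocal classes, b w e and b+ w+ e+, are the parental types, so the F1 was b w e / b+ w+ e+.
The two rarest classes, b w e+ and b+ w+ e, are the double crossovers. Comparing them with the parentals, only the e allele has switched, so e is the middle locus and the order is b – e – w.
b–e: (257 + 9)/2000 = 0.1330; e–w: (93 + 9)/2000 = 0.0510.
Expected DCO frequency = 0.1330 × 0.0510 ≈ 0.00678; observed = 9/2000 ≈ 0.00450.
Coefficient of coincidence = 0.00450/0.00678 ≈ 0.66; interference = 1 − 0.66 = 0.34.

0.34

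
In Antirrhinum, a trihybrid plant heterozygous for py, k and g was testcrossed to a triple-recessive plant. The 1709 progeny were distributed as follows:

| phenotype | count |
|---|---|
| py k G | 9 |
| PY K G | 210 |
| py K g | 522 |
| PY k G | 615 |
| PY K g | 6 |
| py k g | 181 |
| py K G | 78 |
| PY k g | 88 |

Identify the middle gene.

The two most frequent reciprocal classes, PY k G and py K g, are the parental types, so the F1 was PY k G / py K g.
The two rarest classes, py k G and PY K g, are the double crossovers. Comparing them with the parentals, only the py allele has switched, so py is the middle locus and the order is k – py – g.

py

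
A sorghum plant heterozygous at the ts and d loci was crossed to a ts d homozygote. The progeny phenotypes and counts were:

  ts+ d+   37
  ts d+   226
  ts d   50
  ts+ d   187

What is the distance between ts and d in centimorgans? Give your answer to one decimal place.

17.4 centimorgans

The two most frequent classes, ts+ d (187) and ts d+ (226), are the parental types, so the F1 was ts+ d / ts d+.
The recombinant classes are ts+ d+ and ts d: 37 + 50 = 87.
Recombination frequency = 87/500 = 0.1740 ≈ 17.4%, i.e. 17.4 centimorgans.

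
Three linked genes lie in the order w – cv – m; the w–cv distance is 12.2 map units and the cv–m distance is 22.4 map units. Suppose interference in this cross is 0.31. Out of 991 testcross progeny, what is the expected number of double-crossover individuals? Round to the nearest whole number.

Map distances give recombination frequencies of 0.122 and 0.224 for the two intervals.
With interference 0.31 (so coincidence = 0.69), expected double-crossover frequency = 0.122 × 0.224 × 0.69 = 0.01886.
Expected number = 0.01886 × 991 = 18.69 ≈ 19.

19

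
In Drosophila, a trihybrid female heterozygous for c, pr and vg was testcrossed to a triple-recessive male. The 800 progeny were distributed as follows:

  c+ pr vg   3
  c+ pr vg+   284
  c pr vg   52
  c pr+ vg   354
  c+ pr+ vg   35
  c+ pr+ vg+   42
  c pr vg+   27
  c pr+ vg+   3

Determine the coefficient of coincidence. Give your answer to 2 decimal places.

0.71

The two most frequent reciprocal classes, c+ pr vg+ and c pr+ vg, are the parental types, so the F1 was c+ pr vg+ / c pr+ vg.
The two rarest classes, c+ pr vg and c pr+ vg+, are the double crossovers. Comparing them with the parentals, only the vg allele has switched, so vg is the middle locus and the order is c – vg – pr.
c–vg: (62 + 6)/800 = 0.0850; vg–pr: (94 + 6)/800 = 0.1250.
Expected DCO frequency = 0.0850 × 0.1250 ≈ 0.01063; observed = 6/800 ≈ 0.00750.
Coefficient of coincidence = 0.00750/0.01063 ≈ 0.71.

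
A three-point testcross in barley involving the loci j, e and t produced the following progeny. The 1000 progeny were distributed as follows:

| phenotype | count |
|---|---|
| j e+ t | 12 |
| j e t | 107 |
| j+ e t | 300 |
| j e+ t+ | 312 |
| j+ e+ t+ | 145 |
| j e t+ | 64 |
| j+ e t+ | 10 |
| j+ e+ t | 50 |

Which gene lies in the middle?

t

The two most frequent reciprocal classes, j e+ t+ and j+ e t, are the parental types, so the F1 was j e+ t+ / j+ e t.
The two rarest classes, j e+ t and j+ e t+, are the double crossovers. Comparing them with the parentals, only the t allele has switched, so t is the middle locus and the order is e – t – j.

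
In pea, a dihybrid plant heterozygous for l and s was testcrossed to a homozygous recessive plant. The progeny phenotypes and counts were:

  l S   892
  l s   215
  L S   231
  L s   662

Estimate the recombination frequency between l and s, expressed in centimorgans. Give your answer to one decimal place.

22.3 centimorgans

The two most frequent classes, L s (662) and l S (892), are the parental types, so the F1 was L s / l S.
The recombinant classes are L S and l s: 231 + 215 = 446.
Recombination frequency = 446/2000 = 0.2230 ≈ 22.3%, i.e. 22.3 centimorgans.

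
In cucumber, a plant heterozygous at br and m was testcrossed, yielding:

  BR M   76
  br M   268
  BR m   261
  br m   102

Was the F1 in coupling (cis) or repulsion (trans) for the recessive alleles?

The two most frequent classes are BR m (261) and br M (268); these are the parental (non-recombinant) types.
So the F1 carried BR m on one chromosome and br M on the other — the recessive alleles are on opposite chromosomes (trans / repulsion).

trans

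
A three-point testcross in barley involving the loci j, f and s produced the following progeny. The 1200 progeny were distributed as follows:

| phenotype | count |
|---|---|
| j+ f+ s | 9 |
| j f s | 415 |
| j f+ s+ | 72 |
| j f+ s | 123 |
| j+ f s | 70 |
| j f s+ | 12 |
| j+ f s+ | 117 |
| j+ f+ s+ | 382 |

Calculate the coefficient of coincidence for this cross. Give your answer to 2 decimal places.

The two most frequent reciprocal classes, j+ f+ s+ and j f s, are the parental types, so the F1 was j+ f+ s+ / j f s.
The two rarest classes, j+ f+ s and j f s+, are the double crossovers. Comparing them with the parentals, only the s allele has switched, so s is the middle locus and the order is j – s – f.
j–s: (142 + 21)/1200 = 0.1358; s–f: (240 + 21)/1200 = 0.2175.
Expected DCO frequency = 0.1358 × 0.2175 ≈ 0.02954; observed = 21/1200 ≈ 0.01750.
Coefficient of coincidence = 0.01750/0.02954 ≈ 0.59.

0.59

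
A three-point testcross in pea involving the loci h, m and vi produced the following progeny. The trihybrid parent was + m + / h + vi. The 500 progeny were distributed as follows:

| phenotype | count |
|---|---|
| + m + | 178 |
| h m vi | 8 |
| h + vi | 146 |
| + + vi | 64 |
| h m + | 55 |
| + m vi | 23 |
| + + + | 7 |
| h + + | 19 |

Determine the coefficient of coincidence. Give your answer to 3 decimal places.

0.982

The two rarest classes, + + + and h m vi, are the double crossovers. Comparing them with the parentals, only the m allele has switched, so m is the middle locus and the order is vi – m – h.
vi–m: (42 + 15)/500 = 0.1140; m–h: (119 + 15)/500 = 0.2680.
Expected DCO frequency = 0.1140 × 0.2680 ≈ 0.03055; observed = 15/500 ≈ 0.03000.
Coefficient of coincidence = 0.03000/0.03055 ≈ 0.982.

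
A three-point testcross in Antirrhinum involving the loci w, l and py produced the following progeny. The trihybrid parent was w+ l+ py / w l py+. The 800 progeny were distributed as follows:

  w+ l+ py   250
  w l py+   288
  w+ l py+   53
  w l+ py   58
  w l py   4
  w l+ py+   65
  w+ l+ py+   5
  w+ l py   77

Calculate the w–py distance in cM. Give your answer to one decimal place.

The two rarest classes, w+ l+ py+ and w l py, are the double crossovers. Comparing them with the parentals, only the py allele has switched, so py is the middle locus and the order is l – py – w.
Crossovers in the py–w interval produce the single-crossover classes w l+ py and w+ l py+ (58 + 53 = 111) plus the double crossovers (9).
RF(py–w) = (111 + 9) / 800 = 120/800 = 0.1500 → 15.0 cM.

15.0 cM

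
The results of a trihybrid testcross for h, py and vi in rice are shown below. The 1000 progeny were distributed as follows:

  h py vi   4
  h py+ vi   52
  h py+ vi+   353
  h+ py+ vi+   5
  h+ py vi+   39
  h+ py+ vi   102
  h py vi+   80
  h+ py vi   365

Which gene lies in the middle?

The two most frequent reciprocal classes, h+ py vi and h py+ vi+, are the parental types, so the F1 was h+ py vi / h py+ vi+.
The two rarest classes, h py vi and h+ py+ vi+, are the double crossovers. Comparing them with the parentals, only the h allele has switched, so h is the middle locus and the order is py – h – vi.

h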